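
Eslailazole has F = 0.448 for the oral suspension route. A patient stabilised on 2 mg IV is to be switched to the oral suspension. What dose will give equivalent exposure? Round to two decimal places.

For equal systemic exposure: F × D_ev = D_iv
D_ev = D_iv / F = 2 / 0.448 = 4.46429 mg

D_oral = 4.46 mg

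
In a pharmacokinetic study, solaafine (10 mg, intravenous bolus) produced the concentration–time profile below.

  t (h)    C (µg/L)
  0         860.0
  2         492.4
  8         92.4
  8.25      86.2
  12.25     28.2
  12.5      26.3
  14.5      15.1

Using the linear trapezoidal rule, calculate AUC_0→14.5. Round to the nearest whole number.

AUC = 3406 µg/L·h

Trapezoidal AUC_0→14.5:
  [0→2]: (860.0+492.4)/2 × 2 = 1352.4
  [2→8]: (492.4+92.4)/2 × 6 = 1754.4
  [8→8.25]: (92.4+86.2)/2 × 0.25 = 22.325
  [8.25→12.25]: (86.2+28.2)/2 × 4 = 228.8
  [12.25→12.5]: (28.2+26.3)/2 × 0.25 = 6.8125
  [12.5→14.5]: (26.3+15.1)/2 × 2 = 41.4
  Sum = 3406.1375 µg/L·h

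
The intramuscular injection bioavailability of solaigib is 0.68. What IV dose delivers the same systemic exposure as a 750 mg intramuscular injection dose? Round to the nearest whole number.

Systemic exposure from an extravascular dose = F × D_ev, so the equivalent IV dose is F × D_ev.
D_iv = F × D_ev = 0.68 × 750 = 510 mg

D_iv = 510 mg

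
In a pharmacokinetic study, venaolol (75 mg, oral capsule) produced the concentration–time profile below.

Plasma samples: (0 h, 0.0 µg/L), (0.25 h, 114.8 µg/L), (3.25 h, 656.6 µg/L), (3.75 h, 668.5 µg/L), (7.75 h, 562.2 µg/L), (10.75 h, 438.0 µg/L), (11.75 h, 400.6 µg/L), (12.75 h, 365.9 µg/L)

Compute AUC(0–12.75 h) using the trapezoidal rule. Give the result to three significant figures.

AUC = 6270 µg/L·h

Trapezoidal AUC_0→12.75:
  [0→0.25]: (0.0+114.8)/2 × 0.25 = 14.35
  [0.25→3.25]: (114.8+656.6)/2 × 3 = 1157.1
  [3.25→3.75]: (656.6+668.5)/2 × 0.5 = 331.275
  [3.75→7.75]: (668.5+562.2)/2 × 4 = 2461.4
  [7.75→10.75]: (562.2+438.0)/2 × 3 = 1500.3
  [10.75→11.75]: (438.0+400.6)/2 × 1 = 419.3
  [11.75→12.75]: (400.6+365.9)/2 × 1 = 383.25
  Sum = 6266.975 µg/L·h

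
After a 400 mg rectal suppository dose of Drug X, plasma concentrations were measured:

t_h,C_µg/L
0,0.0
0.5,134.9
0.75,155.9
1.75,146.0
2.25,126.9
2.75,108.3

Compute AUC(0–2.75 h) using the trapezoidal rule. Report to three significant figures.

AUC = 348 µg/L·h

Trapezoidal AUC_0→2.75:
  [0→0.5]: (0.0+134.9)/2 × 0.5 = 33.725
  [0.5→0.75]: (134.9+155.9)/2 × 0.25 = 36.35
  [0.75→1.75]: (155.9+146.0)/2 × 1 = 150.95
  [1.75→2.25]: (146.0+126.9)/2 × 0.5 = 68.225
  [2.25→2.75]: (126.9+108.3)/2 × 0.5 = 58.8
  Sum = 348.05 µg/L·h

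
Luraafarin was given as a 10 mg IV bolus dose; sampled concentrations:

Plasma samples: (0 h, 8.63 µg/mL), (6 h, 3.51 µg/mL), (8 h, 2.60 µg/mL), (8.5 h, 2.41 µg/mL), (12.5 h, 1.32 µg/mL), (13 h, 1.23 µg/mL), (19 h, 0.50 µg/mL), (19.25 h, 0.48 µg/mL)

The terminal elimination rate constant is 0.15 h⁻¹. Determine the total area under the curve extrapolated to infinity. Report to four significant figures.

AUC = 60.39 µg/mL·h

Trapezoidal AUC_0→19.25:
  [0→6]: (8.63+3.51)/2 × 6 = 36.42
  [6→8]: (3.51+2.60)/2 × 2 = 6.11
  [8→8.5]: (2.60+2.41)/2 × 0.5 = 1.2525
  [8.5→12.5]: (2.41+1.32)/2 × 4 = 7.46
  [12.5→13]: (1.32+1.23)/2 × 0.5 = 0.6375
  [13→19]: (1.23+0.50)/2 × 6 = 5.19
  [19→19.25]: (0.50+0.48)/2 × 0.25 = 0.1225
  Sum = 57.1925 µg/mL·h
Extrapolated tail: C_last / k_e = 0.48 / 0.15 = 3.200
AUC_0→∞ = 57.1925 + 3.200 = 60.3925 µg/mL·h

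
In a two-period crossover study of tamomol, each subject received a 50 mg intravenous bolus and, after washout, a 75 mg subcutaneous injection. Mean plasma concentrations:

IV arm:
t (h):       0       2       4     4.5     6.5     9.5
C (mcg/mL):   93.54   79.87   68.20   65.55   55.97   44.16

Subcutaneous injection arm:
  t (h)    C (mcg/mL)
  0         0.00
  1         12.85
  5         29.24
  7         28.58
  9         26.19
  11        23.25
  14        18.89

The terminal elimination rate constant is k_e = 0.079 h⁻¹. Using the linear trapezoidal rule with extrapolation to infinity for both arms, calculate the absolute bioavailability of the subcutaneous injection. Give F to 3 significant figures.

Trapezoidal AUC_0→9.5 (IV):
  [0→2]: (93.54+79.87)/2 × 2 = 173.41
  [2→4]: (79.87+68.20)/2 × 2 = 148.07
  [4→4.5]: (68.20+65.55)/2 × 0.5 = 33.4375
  [4.5→6.5]: (65.55+55.97)/2 × 2 = 121.52
  [6.5→9.5]: (55.97+44.16)/2 × 3 = 150.195
  Sum = 626.6325 mcg/mL·h
IV tail: 44.16/0.079 = 558.987; AUC_iv,0→∞ = 626.6325 + 558.987 = 1185.6195 mcg/mL·h
Trapezoidal AUC_0→14 (subcutaneous injection):
  [0→1]: (0.00+12.85)/2 × 1 = 6.425
  [1→5]: (12.85+29.24)/2 × 4 = 84.18
  [5→7]: (29.24+28.58)/2 × 2 = 57.82
  [7→9]: (28.58+26.19)/2 × 2 = 54.77
  [9→11]: (26.19+23.25)/2 × 2 = 49.44
  [11→14]: (23.25+18.89)/2 × 3 = 63.21
  Sum = 315.845 mcg/mL·h
subcutaneous injection tail: 18.89/0.079 = 239.114; AUC_ev,0→∞ = 315.845 + 239.114 = 554.959 mcg/mL·h
F = (AUC_ev/D_ev)/(AUC_iv/D_iv) = (554.959/75)/(1185.6195/50) = 7.39945/23.71239 = 0.3120

F = 0.312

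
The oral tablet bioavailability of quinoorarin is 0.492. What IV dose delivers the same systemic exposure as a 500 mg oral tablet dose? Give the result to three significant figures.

Systemic exposure from an extravascular dose = F × D_ev, so the equivalent IV dose is F × D_ev.
D_iv = F × D_ev = 0.492 × 500 = 246 mg

D_iv = 246 mg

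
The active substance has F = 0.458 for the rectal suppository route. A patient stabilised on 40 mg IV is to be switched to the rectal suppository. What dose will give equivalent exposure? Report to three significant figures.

D_rectal = 87.3 mg

For equal systemic exposure: F × D_ev = D_iv
D_ev = D_iv / F = 40 / 0.458 = 87.3362 mg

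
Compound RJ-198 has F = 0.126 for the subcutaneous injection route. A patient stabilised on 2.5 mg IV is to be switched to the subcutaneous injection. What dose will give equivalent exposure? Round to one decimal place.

For equal systemic exposure: F × D_ev = D_iv
D_ev = D_iv / F = 2.5 / 0.126 = 19.8413 mg

D_subcutaneous = 19.8 mg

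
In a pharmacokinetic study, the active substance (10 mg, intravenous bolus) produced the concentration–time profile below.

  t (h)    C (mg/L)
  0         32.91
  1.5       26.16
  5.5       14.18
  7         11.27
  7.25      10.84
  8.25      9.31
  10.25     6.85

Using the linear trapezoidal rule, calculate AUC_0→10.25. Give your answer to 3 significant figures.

Trapezoidal AUC_0→10.25:
  [0→1.5]: (32.91+26.16)/2 × 1.5 = 44.3025
  [1.5→5.5]: (26.16+14.18)/2 × 4 = 80.68
  [5.5→7]: (14.18+11.27)/2 × 1.5 = 19.0875
  [7→7.25]: (11.27+10.84)/2 × 0.25 = 2.76375
  [7.25→8.25]: (10.84+9.31)/2 × 1 = 10.075
  [8.25→10.25]: (9.31+6.85)/2 × 2 = 16.16
  Sum = 173.06875 mg/L·h

AUC = 173 mg/L·h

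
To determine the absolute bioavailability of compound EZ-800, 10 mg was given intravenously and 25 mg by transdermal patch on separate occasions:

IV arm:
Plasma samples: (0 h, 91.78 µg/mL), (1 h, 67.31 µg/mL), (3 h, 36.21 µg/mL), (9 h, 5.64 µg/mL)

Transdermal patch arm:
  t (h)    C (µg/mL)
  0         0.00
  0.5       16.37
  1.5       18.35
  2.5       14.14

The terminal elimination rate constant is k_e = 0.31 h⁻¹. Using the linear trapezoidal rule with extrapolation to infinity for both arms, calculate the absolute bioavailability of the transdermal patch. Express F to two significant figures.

Trapezoidal AUC_0→9 (IV):
  [0→1]: (91.78+67.31)/2 × 1 = 79.545
  [1→3]: (67.31+36.21)/2 × 2 = 103.52
  [3→9]: (36.21+5.64)/2 × 6 = 125.55
  Sum = 308.615 µg/mL·h
IV tail: 5.64/0.31 = 18.194; AUC_iv,0→∞ = 308.615 + 18.194 = 326.809 µg/mL·h
Trapezoidal AUC_0→2.5 (transdermal patch):
  [0→0.5]: (0.00+16.37)/2 × 0.5 = 4.0925
  [0.5→1.5]: (16.37+18.35)/2 × 1 = 17.36
  [1.5→2.5]: (18.35+14.14)/2 × 1 = 16.245
  Sum = 37.6975 µg/mL·h
transdermal patch tail: 14.14/0.31 = 45.613; AUC_ev,0→∞ = 37.6975 + 45.613 = 83.3105 µg/mL·h
F = (AUC_ev/D_ev)/(AUC_iv/D_iv) = (83.3105/25)/(326.809/10) = 3.33242/32.6809 = 0.1020

F = 0.10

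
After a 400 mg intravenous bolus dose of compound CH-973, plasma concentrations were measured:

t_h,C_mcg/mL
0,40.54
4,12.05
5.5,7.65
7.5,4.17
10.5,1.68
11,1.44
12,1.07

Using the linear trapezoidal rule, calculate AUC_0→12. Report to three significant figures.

Trapezoidal AUC_0→12:
  [0→4]: (40.54+12.05)/2 × 4 = 105.18
  [4→5.5]: (12.05+7.65)/2 × 1.5 = 14.775
  [5.5→7.5]: (7.65+4.17)/2 × 2 = 11.82
  [7.5→10.5]: (4.17+1.68)/2 × 3 = 8.775
  [10.5→11]: (1.68+1.44)/2 × 0.5 = 0.78
  [11→12]: (1.44+1.07)/2 × 1 = 1.255
  Sum = 142.585 mcg/mL·h

AUC = 143 mcg/mL·h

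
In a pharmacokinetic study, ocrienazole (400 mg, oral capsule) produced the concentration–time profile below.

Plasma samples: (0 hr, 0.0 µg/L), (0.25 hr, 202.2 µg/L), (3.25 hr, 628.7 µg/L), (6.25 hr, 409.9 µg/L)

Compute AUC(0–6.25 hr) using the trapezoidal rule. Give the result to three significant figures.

AUC = 2830 µg/L·hr

Trapezoidal AUC_0→6.25:
  [0→0.25]: (0.0+202.2)/2 × 0.25 = 25.275
  [0.25→3.25]: (202.2+628.7)/2 × 3 = 1246.35
  [3.25→6.25]: (628.7+409.9)/2 × 3 = 1557.9
  Sum = 2829.525 µg/L·hr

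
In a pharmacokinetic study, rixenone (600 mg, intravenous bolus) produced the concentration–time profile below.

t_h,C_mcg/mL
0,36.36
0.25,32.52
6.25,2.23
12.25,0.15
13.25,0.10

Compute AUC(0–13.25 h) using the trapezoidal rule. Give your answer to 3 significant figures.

AUC = 120 mcg/mL·h

Trapezoidal AUC_0→13.25:
  [0→0.25]: (36.36+32.52)/2 × 0.25 = 8.61
  [0.25→6.25]: (32.52+2.23)/2 × 6 = 104.25
  [6.25→12.25]: (2.23+0.15)/2 × 6 = 7.14
  [12.25→13.25]: (0.15+0.10)/2 × 1 = 0.125
  Sum = 120.125 mcg/mL·h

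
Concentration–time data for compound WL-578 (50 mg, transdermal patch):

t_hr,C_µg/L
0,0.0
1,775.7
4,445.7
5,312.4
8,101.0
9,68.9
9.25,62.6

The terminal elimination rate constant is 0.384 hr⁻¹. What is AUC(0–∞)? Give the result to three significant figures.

AUC = 3480 µg/L·hr

Trapezoidal AUC_0→9.25:
  [0→1]: (0.0+775.7)/2 × 1 = 387.85
  [1→4]: (775.7+445.7)/2 × 3 = 1832.1
  [4→5]: (445.7+312.4)/2 × 1 = 379.05
  [5→8]: (312.4+101.0)/2 × 3 = 620.1
  [8→9]: (101.0+68.9)/2 × 1 = 84.95
  [9→9.25]: (68.9+62.6)/2 × 0.25 = 16.4375
  Sum = 3320.4875 µg/L·hr
Extrapolated tail: C_last / k_e = 62.6 / 0.384 = 163.021
AUC_0→∞ = 3320.4875 + 163.021 = 3483.5085 µg/L·hr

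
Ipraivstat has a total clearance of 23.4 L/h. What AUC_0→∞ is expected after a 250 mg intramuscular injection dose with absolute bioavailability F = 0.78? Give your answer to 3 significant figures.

AUC = 8.33 mg/L·h

AUC_0→∞ = F × Dose / CL
        = 0.78 × 250 / 23.4 = 8.33333 mg/L·h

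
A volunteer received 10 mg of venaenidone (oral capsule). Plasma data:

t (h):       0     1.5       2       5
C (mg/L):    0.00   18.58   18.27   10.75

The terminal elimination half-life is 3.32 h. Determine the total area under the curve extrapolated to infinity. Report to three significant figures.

AUC = 118 mg/L·h

Trapezoidal AUC_0→5:
  [0→1.5]: (0.00+18.58)/2 × 1.5 = 13.935
  [1.5→2]: (18.58+18.27)/2 × 0.5 = 9.2125
  [2→5]: (18.27+10.75)/2 × 3 = 43.53
  Sum = 66.6775 mg/L·h
k_e = ln2 / t½ = 0.693147 / 3.32 = 0.2088 h^-1
Extrapolated tail: C_last / k_e = 10.75 / 0.2088 = 51.485
AUC_0→∞ = 66.6775 + 51.485 = 118.1625 mg/L·h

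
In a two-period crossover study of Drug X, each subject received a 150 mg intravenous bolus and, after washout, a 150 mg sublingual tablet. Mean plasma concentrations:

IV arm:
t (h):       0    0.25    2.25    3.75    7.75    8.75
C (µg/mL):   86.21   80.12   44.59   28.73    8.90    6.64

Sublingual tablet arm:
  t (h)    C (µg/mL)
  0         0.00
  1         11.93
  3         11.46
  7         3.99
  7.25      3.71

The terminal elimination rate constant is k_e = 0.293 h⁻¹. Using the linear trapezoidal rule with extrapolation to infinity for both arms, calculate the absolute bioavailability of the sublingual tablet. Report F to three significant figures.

Trapezoidal AUC_0→8.75 (IV):
  [0→0.25]: (86.21+80.12)/2 × 0.25 = 20.79125
  [0.25→2.25]: (80.12+44.59)/2 × 2 = 124.71
  [2.25→3.75]: (44.59+28.73)/2 × 1.5 = 54.99
  [3.75→7.75]: (28.73+8.90)/2 × 4 = 75.26
  [7.75→8.75]: (8.90+6.64)/2 × 1 = 7.77
  Sum = 283.52125 µg/mL·h
IV tail: 6.64/0.293 = 22.662; AUC_iv,0→∞ = 283.52125 + 22.662 = 306.18325 µg/mL·h
Trapezoidal AUC_0→7.25 (sublingual tablet):
  [0→1]: (0.00+11.93)/2 × 1 = 5.965
  [1→3]: (11.93+11.46)/2 × 2 = 23.39
  [3→7]: (11.46+3.99)/2 × 4 = 30.9
  [7→7.25]: (3.99+3.71)/2 × 0.25 = 0.9625
  Sum = 61.2175 µg/mL·h
sublingual tablet tail: 3.71/0.293 = 12.662; AUC_ev,0→∞ = 61.2175 + 12.662 = 73.8795 µg/mL·h
F = (AUC_ev/D_ev)/(AUC_iv/D_iv) = (73.8795/150)/(306.18325/150) = 0.49253/2.04122 = 0.2413

F = 0.241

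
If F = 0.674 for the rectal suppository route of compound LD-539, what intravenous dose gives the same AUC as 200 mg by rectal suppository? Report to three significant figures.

Systemic exposure from an extravascular dose = F × D_ev, so the equivalent IV dose is F × D_ev.
D_iv = F × D_ev = 0.674 × 200 = 134.8 mg

D_iv = 135 mg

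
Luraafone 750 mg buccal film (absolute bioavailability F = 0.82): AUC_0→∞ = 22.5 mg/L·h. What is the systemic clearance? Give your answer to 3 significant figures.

CL = 27.3 L/h

CL = F × Dose / AUC_0→∞
   = 0.82 × 750 / 22.5 = 27.3333 L/h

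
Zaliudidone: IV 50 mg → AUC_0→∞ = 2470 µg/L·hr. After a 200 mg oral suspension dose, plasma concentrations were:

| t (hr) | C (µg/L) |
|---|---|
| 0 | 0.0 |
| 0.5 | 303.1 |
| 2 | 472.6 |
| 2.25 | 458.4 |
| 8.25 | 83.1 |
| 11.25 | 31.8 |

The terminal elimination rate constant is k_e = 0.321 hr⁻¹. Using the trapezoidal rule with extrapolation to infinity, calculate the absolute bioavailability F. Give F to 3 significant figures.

Trapezoidal AUC_0→11.25 (oral suspension):
  [0→0.5]: (0.0+303.1)/2 × 0.5 = 75.775
  [0.5→2]: (303.1+472.6)/2 × 1.5 = 581.775
  [2→2.25]: (472.6+458.4)/2 × 0.25 = 116.375
  [2.25→8.25]: (458.4+83.1)/2 × 6 = 1624.5
  [8.25→11.25]: (83.1+31.8)/2 × 3 = 172.35
  Sum = 2570.775 µg/L·hr
Tail: C_last/k_e = 31.8/0.321 = 99.065
AUC_0→∞ (oral suspension) = 2570.775 + 99.065 = 2669.84 µg/L·hr
F = (AUC_ev/D_ev)/(AUC_iv/D_iv) = (2669.84/200)/(2470/50) = 13.3492/49.4 = 0.2702

F = 0.270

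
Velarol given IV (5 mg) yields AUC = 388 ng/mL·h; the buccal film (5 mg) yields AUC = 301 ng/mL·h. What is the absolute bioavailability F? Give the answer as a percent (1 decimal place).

F = 77.6%

F = (AUC_ev / D_ev) / (AUC_iv / D_iv)
  = (301/5) / (388/5)
  = 60.2 / 77.6 = 0.7758
  = 77.58%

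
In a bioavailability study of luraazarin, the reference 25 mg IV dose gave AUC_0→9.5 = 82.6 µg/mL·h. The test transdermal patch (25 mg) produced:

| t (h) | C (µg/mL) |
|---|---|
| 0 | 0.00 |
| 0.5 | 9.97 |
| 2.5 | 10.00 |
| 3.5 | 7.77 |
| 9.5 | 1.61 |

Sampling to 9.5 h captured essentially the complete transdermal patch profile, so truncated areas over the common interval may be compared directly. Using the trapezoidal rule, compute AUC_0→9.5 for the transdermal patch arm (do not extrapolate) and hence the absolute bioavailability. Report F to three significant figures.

Trapezoidal AUC_0→9.5 (transdermal patch):
  [0→0.5]: (0.00+9.97)/2 × 0.5 = 2.4925
  [0.5→2.5]: (9.97+10.00)/2 × 2 = 19.97
  [2.5→3.5]: (10.00+7.77)/2 × 1 = 8.885
  [3.5→9.5]: (7.77+1.61)/2 × 6 = 28.14
  Sum = 59.4875 µg/mL·h
F = (AUC_ev/D_ev)/(AUC_iv/D_iv) = (59.4875/25)/(82.6/25) = 2.3795/3.304 = 0.7202

F = 0.720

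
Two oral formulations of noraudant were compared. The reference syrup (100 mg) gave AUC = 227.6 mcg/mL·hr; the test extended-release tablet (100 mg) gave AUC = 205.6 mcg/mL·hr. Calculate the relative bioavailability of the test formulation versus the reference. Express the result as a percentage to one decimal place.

F_rel = 90.3%

F_rel = (AUC_test/D_test) / (AUC_ref/D_ref)
      = (205.6/100) / (227.6/100)
      = 2.056 / 2.276 = 0.9033 = 90.33%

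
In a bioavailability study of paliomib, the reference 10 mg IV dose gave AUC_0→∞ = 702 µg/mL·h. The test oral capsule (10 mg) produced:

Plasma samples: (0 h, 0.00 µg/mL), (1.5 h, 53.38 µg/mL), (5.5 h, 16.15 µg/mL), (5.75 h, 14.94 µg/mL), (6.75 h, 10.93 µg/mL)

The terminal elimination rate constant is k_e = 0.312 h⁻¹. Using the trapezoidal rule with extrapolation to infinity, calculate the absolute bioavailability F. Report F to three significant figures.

F = 0.329

Trapezoidal AUC_0→6.75 (oral capsule):
  [0→1.5]: (0.00+53.38)/2 × 1.5 = 40.035
  [1.5→5.5]: (53.38+16.15)/2 × 4 = 139.06
  [5.5→5.75]: (16.15+14.94)/2 × 0.25 = 3.88625
  [5.75→6.75]: (14.94+10.93)/2 × 1 = 12.935
  Sum = 195.91625 µg/mL·h
Tail: C_last/k_e = 10.93/0.312 = 35.032
AUC_0→∞ (oral capsule) = 195.91625 + 35.032 = 230.94825 µg/mL·h
F = (AUC_ev/D_ev)/(AUC_iv/D_iv) = (230.94825/10)/(702/10) = 23.094825/70.2 = 0.3290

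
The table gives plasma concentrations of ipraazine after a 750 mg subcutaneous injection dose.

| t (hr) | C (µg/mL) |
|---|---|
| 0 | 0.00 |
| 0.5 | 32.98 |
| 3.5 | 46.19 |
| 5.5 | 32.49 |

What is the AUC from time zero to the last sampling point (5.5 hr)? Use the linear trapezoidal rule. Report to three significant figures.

Trapezoidal AUC_0→5.5:
  [0→0.5]: (0.00+32.98)/2 × 0.5 = 8.245
  [0.5→3.5]: (32.98+46.19)/2 × 3 = 118.755
  [3.5→5.5]: (46.19+32.49)/2 × 2 = 78.68
  Sum = 205.68 µg/mL·hr

AUC = 206 µg/mL·hr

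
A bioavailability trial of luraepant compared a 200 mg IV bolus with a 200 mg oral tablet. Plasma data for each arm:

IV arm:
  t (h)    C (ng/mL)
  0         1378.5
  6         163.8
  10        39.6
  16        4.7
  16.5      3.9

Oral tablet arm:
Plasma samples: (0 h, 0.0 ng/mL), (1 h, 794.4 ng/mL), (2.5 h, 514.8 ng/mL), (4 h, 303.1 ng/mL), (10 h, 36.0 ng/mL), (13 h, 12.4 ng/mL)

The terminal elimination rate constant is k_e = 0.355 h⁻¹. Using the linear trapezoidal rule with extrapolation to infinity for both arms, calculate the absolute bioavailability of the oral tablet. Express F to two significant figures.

F = 0.60

Trapezoidal AUC_0→16.5 (IV):
  [0→6]: (1378.5+163.8)/2 × 6 = 4626.9
  [6→10]: (163.8+39.6)/2 × 4 = 406.8
  [10→16]: (39.6+4.7)/2 × 6 = 132.9
  [16→16.5]: (4.7+3.9)/2 × 0.5 = 2.15
  Sum = 5168.75 ng/mL·h
IV tail: 3.9/0.355 = 10.986; AUC_iv,0→∞ = 5168.75 + 10.986 = 5179.736 ng/mL·h
Trapezoidal AUC_0→13 (oral tablet):
  [0→1]: (0.0+794.4)/2 × 1 = 397.2
  [1→2.5]: (794.4+514.8)/2 × 1.5 = 981.9
  [2.5→4]: (514.8+303.1)/2 × 1.5 = 613.425
  [4→10]: (303.1+36.0)/2 × 6 = 1017.3
  [10→13]: (36.0+12.4)/2 × 3 = 72.6
  Sum = 3082.425 ng/mL·h
oral tablet tail: 12.4/0.355 = 34.930; AUC_ev,0→∞ = 3082.425 + 34.930 = 3117.355 ng/mL·h
F = (AUC_ev/D_ev)/(AUC_iv/D_iv) = (3117.355/200)/(5179.736/200) = 15.586775/25.89868 = 0.6018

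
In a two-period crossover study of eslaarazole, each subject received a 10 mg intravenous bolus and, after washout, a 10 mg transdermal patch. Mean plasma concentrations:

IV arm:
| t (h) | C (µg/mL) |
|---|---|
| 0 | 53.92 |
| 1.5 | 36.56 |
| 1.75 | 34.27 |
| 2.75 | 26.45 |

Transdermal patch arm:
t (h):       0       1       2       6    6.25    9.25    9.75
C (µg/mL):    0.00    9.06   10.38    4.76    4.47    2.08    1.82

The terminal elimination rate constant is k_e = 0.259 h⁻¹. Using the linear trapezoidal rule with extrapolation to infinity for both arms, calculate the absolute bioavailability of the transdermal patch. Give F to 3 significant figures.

Trapezoidal AUC_0→2.75 (IV):
  [0→1.5]: (53.92+36.56)/2 × 1.5 = 67.86
  [1.5→1.75]: (36.56+34.27)/2 × 0.25 = 8.85375
  [1.75→2.75]: (34.27+26.45)/2 × 1 = 30.36
  Sum = 107.07375 µg/mL·h
IV tail: 26.45/0.259 = 102.124; AUC_iv,0→∞ = 107.07375 + 102.124 = 209.19775 µg/mL·h
Trapezoidal AUC_0→9.75 (transdermal patch):
  [0→1]: (0.00+9.06)/2 × 1 = 4.53
  [1→2]: (9.06+10.38)/2 × 1 = 9.72
  [2→6]: (10.38+4.76)/2 × 4 = 30.28
  [6→6.25]: (4.76+4.47)/2 × 0.25 = 1.15375
  [6.25→9.25]: (4.47+2.08)/2 × 3 = 9.825
  [9.25→9.75]: (2.08+1.82)/2 × 0.5 = 0.975
  Sum = 56.48375 µg/mL·h
transdermal patch tail: 1.82/0.259 = 7.027; AUC_ev,0→∞ = 56.48375 + 7.027 = 63.51075 µg/mL·h
F = (AUC_ev/D_ev)/(AUC_iv/D_iv) = (63.51075/10)/(209.19775/10) = 6.351075/20.919775 = 0.3036

F = 0.304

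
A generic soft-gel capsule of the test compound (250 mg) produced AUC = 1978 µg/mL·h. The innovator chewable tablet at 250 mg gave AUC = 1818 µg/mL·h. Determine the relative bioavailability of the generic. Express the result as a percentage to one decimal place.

F_rel = 108.8%

F_rel = (AUC_test/D_test) / (AUC_ref/D_ref)
      = (1978/250) / (1818/250)
      = 7.912 / 7.272 = 1.0880 = 108.80%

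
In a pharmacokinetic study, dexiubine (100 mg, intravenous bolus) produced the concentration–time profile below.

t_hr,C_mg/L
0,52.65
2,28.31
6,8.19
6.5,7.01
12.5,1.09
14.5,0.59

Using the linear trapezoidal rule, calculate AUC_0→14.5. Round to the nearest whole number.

Trapezoidal AUC_0→14.5:
  [0→2]: (52.65+28.31)/2 × 2 = 80.96
  [2→6]: (28.31+8.19)/2 × 4 = 73.0
  [6→6.5]: (8.19+7.01)/2 × 0.5 = 3.8
  [6.5→12.5]: (7.01+1.09)/2 × 6 = 24.3
  [12.5→14.5]: (1.09+0.59)/2 × 2 = 1.68
  Sum = 183.74 mg/L·hr

AUC = 184 mg/L·hr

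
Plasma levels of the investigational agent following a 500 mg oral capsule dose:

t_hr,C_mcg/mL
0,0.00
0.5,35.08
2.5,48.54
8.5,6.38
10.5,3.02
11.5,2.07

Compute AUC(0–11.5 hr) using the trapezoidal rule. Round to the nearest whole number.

Trapezoidal AUC_0→11.5:
  [0→0.5]: (0.00+35.08)/2 × 0.5 = 8.77
  [0.5→2.5]: (35.08+48.54)/2 × 2 = 83.62
  [2.5→8.5]: (48.54+6.38)/2 × 6 = 164.76
  [8.5→10.5]: (6.38+3.02)/2 × 2 = 9.4
  [10.5→11.5]: (3.02+2.07)/2 × 1 = 2.545
  Sum = 269.095 mcg/mL·hr

AUC = 269 mcg/mL·hr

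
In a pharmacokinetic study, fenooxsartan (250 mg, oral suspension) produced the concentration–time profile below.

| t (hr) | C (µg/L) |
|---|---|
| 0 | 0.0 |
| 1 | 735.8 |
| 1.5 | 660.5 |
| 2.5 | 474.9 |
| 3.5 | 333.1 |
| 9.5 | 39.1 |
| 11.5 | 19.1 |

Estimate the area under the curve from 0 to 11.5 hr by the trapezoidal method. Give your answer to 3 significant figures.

AUC = 2860 µg/L·hr

Trapezoidal AUC_0→11.5:
  [0→1]: (0.0+735.8)/2 × 1 = 367.9
  [1→1.5]: (735.8+660.5)/2 × 0.5 = 349.075
  [1.5→2.5]: (660.5+474.9)/2 × 1 = 567.7
  [2.5→3.5]: (474.9+333.1)/2 × 1 = 404.0
  [3.5→9.5]: (333.1+39.1)/2 × 6 = 1116.6
  [9.5→11.5]: (39.1+19.1)/2 × 2 = 58.2
  Sum = 2863.475 µg/L·hr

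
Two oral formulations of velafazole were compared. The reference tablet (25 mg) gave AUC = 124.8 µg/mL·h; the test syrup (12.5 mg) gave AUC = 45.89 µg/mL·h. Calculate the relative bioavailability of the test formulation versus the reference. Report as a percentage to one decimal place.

F_rel = 73.5%

F_rel = (AUC_test/D_test) / (AUC_ref/D_ref)
      = (45.89/12.5) / (124.8/25)
      = 3.6712 / 4.992 = 0.7354 = 73.54%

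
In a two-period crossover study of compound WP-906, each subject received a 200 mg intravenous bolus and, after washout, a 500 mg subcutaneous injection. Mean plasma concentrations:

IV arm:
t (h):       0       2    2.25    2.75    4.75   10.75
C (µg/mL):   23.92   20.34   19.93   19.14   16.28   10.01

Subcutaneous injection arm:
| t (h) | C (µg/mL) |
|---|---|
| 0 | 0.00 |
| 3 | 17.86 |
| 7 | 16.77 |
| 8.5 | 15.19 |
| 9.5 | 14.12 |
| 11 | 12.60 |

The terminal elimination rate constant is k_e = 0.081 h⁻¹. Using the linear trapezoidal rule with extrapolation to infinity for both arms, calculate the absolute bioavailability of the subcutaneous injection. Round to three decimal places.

Trapezoidal AUC_0→10.75 (IV):
  [0→2]: (23.92+20.34)/2 × 2 = 44.26
  [2→2.25]: (20.34+19.93)/2 × 0.25 = 5.03375
  [2.25→2.75]: (19.93+19.14)/2 × 0.5 = 9.7675
  [2.75→4.75]: (19.14+16.28)/2 × 2 = 35.42
  [4.75→10.75]: (16.28+10.01)/2 × 6 = 78.87
  Sum = 173.35125 µg/mL·h
IV tail: 10.01/0.081 = 123.580; AUC_iv,0→∞ = 173.35125 + 123.580 = 296.93125 µg/mL·h
Trapezoidal AUC_0→11 (subcutaneous injection):
  [0→3]: (0.00+17.86)/2 × 3 = 26.79
  [3→7]: (17.86+16.77)/2 × 4 = 69.26
  [7→8.5]: (16.77+15.19)/2 × 1.5 = 23.97
  [8.5→9.5]: (15.19+14.12)/2 × 1 = 14.655
  [9.5→11]: (14.12+12.60)/2 × 1.5 = 20.04
  Sum = 154.715 µg/mL·h
subcutaneous injection tail: 12.60/0.081 = 155.556; AUC_ev,0→∞ = 154.715 + 155.556 = 310.271 µg/mL·h
F = (AUC_ev/D_ev)/(AUC_iv/D_iv) = (310.271/500)/(296.93125/200) = 0.620542/1.48466 = 0.4180

F = 0.418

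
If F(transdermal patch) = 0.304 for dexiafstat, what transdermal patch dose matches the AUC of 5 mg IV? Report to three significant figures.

D_transdermal = 16.4 mg

For equal systemic exposure: F × D_ev = D_iv
D_ev = D_iv / F = 5 / 0.304 = 16.4474 mg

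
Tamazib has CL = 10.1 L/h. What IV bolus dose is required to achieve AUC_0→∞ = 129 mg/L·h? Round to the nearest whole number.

Dose_iv = CL × AUC_0→∞
     = 10.1 × 129 = 1302.9 mg

Dose = 1303 mg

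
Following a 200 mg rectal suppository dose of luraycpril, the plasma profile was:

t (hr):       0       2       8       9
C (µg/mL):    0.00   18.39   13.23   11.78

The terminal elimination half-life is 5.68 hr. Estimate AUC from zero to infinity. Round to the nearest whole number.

AUC = 222 µg/mL·hr

Trapezoidal AUC_0→9:
  [0→2]: (0.00+18.39)/2 × 2 = 18.39
  [2→8]: (18.39+13.23)/2 × 6 = 94.86
  [8→9]: (13.23+11.78)/2 × 1 = 12.505
  Sum = 125.755 µg/mL·hr
k_e = ln2 / t½ = 0.693147 / 5.68 = 0.1220 hr^-1
Extrapolated tail: C_last / k_e = 11.78 / 0.122 = 96.557
AUC_0→∞ = 125.755 + 96.557 = 222.312 µg/mL·hr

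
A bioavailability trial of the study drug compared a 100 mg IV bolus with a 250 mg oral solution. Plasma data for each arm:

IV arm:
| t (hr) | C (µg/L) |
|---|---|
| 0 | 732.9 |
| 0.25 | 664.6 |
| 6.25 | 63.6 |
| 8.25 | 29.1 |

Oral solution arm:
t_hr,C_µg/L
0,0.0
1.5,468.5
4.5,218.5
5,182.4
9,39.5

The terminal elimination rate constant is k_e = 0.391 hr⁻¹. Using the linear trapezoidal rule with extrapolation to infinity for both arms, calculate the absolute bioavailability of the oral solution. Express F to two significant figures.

Trapezoidal AUC_0→8.25 (IV):
  [0→0.25]: (732.9+664.6)/2 × 0.25 = 174.6875
  [0.25→6.25]: (664.6+63.6)/2 × 6 = 2184.6
  [6.25→8.25]: (63.6+29.1)/2 × 2 = 92.7
  Sum = 2451.9875 µg/L·hr
IV tail: 29.1/0.391 = 74.425; AUC_iv,0→∞ = 2451.9875 + 74.425 = 2526.4125 µg/L·hr
Trapezoidal AUC_0→9 (oral solution):
  [0→1.5]: (0.0+468.5)/2 × 1.5 = 351.375
  [1.5→4.5]: (468.5+218.5)/2 × 3 = 1030.5
  [4.5→5]: (218.5+182.4)/2 × 0.5 = 100.225
  [5→9]: (182.4+39.5)/2 × 4 = 443.8
  Sum = 1925.9 µg/L·hr
oral solution tail: 39.5/0.391 = 101.023; AUC_ev,0→∞ = 1925.9 + 101.023 = 2026.923 µg/L·hr
F = (AUC_ev/D_ev)/(AUC_iv/D_iv) = (2026.923/250)/(2526.4125/100) = 8.107692/25.264125 = 0.3209

F = 0.32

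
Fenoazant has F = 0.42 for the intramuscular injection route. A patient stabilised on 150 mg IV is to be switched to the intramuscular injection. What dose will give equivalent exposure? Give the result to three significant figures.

For equal systemic exposure: F × D_ev = D_iv
D_ev = D_iv / F = 150 / 0.42 = 357.143 mg

D_intramuscular = 357 mg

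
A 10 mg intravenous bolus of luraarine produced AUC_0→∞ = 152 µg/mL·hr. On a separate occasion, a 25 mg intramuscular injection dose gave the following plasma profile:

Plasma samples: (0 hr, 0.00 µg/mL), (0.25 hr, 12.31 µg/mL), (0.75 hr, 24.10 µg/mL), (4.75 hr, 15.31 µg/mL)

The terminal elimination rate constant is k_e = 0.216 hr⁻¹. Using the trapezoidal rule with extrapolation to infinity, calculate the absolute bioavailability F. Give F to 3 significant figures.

Trapezoidal AUC_0→4.75 (intramuscular injection):
  [0→0.25]: (0.00+12.31)/2 × 0.25 = 1.53875
  [0.25→0.75]: (12.31+24.10)/2 × 0.5 = 9.1025
  [0.75→4.75]: (24.10+15.31)/2 × 4 = 78.82
  Sum = 89.46125 µg/mL·hr
Tail: C_last/k_e = 15.31/0.216 = 70.880
AUC_0→∞ (intramuscular injection) = 89.46125 + 70.880 = 160.34125 µg/mL·hr
F = (AUC_ev/D_ev)/(AUC_iv/D_iv) = (160.34125/25)/(152/10) = 6.41365/15.2 = 0.4220

F = 0.422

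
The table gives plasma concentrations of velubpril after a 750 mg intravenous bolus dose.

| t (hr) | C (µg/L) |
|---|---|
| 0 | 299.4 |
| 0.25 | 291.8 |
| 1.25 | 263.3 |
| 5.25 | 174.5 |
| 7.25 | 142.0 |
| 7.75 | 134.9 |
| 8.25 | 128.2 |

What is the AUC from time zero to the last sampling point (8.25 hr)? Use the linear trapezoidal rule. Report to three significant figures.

Trapezoidal AUC_0→8.25:
  [0→0.25]: (299.4+291.8)/2 × 0.25 = 73.9
  [0.25→1.25]: (291.8+263.3)/2 × 1 = 277.55
  [1.25→5.25]: (263.3+174.5)/2 × 4 = 875.6
  [5.25→7.25]: (174.5+142.0)/2 × 2 = 316.5
  [7.25→7.75]: (142.0+134.9)/2 × 0.5 = 69.225
  [7.75→8.25]: (134.9+128.2)/2 × 0.5 = 65.775
  Sum = 1678.55 µg/L·hr

AUC = 1680 µg/L·hr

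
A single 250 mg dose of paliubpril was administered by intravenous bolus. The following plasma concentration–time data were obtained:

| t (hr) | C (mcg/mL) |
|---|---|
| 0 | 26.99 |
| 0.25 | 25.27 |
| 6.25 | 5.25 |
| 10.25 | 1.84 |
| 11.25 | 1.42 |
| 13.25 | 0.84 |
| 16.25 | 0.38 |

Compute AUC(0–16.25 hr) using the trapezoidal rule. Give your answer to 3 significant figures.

AUC = 118 mcg/mL·hr

Trapezoidal AUC_0→16.25:
  [0→0.25]: (26.99+25.27)/2 × 0.25 = 6.5325
  [0.25→6.25]: (25.27+5.25)/2 × 6 = 91.56
  [6.25→10.25]: (5.25+1.84)/2 × 4 = 14.18
  [10.25→11.25]: (1.84+1.42)/2 × 1 = 1.63
  [11.25→13.25]: (1.42+0.84)/2 × 2 = 2.26
  [13.25→16.25]: (0.84+0.38)/2 × 3 = 1.83
  Sum = 117.9925 mcg/mL·hr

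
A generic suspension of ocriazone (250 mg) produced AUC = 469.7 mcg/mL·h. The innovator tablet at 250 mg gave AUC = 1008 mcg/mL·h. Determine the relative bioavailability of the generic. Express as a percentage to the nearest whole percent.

F_rel = 47%

F_rel = (AUC_test/D_test) / (AUC_ref/D_ref)
      = (469.7/250) / (1008/250)
      = 1.8788 / 4.032 = 0.4660 = 46.60%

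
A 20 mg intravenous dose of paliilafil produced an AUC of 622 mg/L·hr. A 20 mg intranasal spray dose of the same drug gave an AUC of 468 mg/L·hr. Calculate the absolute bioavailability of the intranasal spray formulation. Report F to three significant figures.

F = (AUC_ev / D_ev) / (AUC_iv / D_iv)
  = (468/20) / (622/20)
  = 23.4 / 31.1 = 0.7524

F = 0.752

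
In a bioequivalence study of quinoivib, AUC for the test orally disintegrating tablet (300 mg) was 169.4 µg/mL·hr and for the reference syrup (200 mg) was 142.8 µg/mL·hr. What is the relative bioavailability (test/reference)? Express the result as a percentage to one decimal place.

F_rel = (AUC_test/D_test) / (AUC_ref/D_ref)
      = (169.4/300) / (142.8/200)
      = 0.564667 / 0.714 = 0.7909 = 79.09%

F_rel = 79.1%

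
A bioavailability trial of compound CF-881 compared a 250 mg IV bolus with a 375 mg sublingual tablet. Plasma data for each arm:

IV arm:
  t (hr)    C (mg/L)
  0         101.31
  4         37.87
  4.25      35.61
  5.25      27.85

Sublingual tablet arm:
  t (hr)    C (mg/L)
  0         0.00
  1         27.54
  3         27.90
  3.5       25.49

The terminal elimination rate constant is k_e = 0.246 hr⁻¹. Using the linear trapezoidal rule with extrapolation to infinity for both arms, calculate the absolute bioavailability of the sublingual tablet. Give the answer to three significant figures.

Trapezoidal AUC_0→5.25 (IV):
  [0→4]: (101.31+37.87)/2 × 4 = 278.36
  [4→4.25]: (37.87+35.61)/2 × 0.25 = 9.185
  [4.25→5.25]: (35.61+27.85)/2 × 1 = 31.73
  Sum = 319.275 mg/L·hr
IV tail: 27.85/0.246 = 113.211; AUC_iv,0→∞ = 319.275 + 113.211 = 432.486 mg/L·hr
Trapezoidal AUC_0→3.5 (sublingual tablet):
  [0→1]: (0.00+27.54)/2 × 1 = 13.77
  [1→3]: (27.54+27.90)/2 × 2 = 55.44
  [3→3.5]: (27.90+25.49)/2 × 0.5 = 13.3475
  Sum = 82.5575 mg/L·hr
sublingual tablet tail: 25.49/0.246 = 103.618; AUC_ev,0→∞ = 82.5575 + 103.618 = 186.1755 mg/L·hr
F = (AUC_ev/D_ev)/(AUC_iv/D_iv) = (186.1755/375)/(432.486/250) = 0.496468/1.729944 = 0.2870

F = 0.287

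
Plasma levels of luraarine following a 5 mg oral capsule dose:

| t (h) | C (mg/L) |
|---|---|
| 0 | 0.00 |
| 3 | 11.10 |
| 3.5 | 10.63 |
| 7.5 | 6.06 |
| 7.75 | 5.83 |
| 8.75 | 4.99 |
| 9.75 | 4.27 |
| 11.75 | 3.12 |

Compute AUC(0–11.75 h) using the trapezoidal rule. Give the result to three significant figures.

AUC = 74.4 mg/L·h

Trapezoidal AUC_0→11.75:
  [0→3]: (0.00+11.10)/2 × 3 = 16.65
  [3→3.5]: (11.10+10.63)/2 × 0.5 = 5.4325
  [3.5→7.5]: (10.63+6.06)/2 × 4 = 33.38
  [7.5→7.75]: (6.06+5.83)/2 × 0.25 = 1.48625
  [7.75→8.75]: (5.83+4.99)/2 × 1 = 5.41
  [8.75→9.75]: (4.99+4.27)/2 × 1 = 4.63
  [9.75→11.75]: (4.27+3.12)/2 × 2 = 7.39
  Sum = 74.37875 mg/L·h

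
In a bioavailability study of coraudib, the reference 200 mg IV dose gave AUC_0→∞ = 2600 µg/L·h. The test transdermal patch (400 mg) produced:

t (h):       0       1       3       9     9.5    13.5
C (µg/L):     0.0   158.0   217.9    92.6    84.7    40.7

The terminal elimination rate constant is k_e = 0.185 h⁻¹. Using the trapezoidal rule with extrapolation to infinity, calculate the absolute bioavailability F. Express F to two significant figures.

Trapezoidal AUC_0→13.5 (transdermal patch):
  [0→1]: (0.0+158.0)/2 × 1 = 79.0
  [1→3]: (158.0+217.9)/2 × 2 = 375.9
  [3→9]: (217.9+92.6)/2 × 6 = 931.5
  [9→9.5]: (92.6+84.7)/2 × 0.5 = 44.325
  [9.5→13.5]: (84.7+40.7)/2 × 4 = 250.8
  Sum = 1681.525 µg/L·h
Tail: C_last/k_e = 40.7/0.185 = 220.000
AUC_0→∞ (transdermal patch) = 1681.525 + 220.000 = 1901.525 µg/L·h
F = (AUC_ev/D_ev)/(AUC_iv/D_iv) = (1901.525/400)/(2600/200) = 4.7538125/13 = 0.3657

F = 0.37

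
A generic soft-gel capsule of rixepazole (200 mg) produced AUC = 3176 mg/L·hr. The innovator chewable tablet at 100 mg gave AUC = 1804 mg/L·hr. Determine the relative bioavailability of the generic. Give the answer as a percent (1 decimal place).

F_rel = 88.0%

F_rel = (AUC_test/D_test) / (AUC_ref/D_ref)
      = (3176/200) / (1804/100)
      = 15.88 / 18.04 = 0.8803 = 88.03%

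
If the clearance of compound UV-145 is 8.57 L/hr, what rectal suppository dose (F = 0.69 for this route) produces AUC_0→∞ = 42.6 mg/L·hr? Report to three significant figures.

Dose = 529 mg

Dose = CL × AUC_0→∞ / F
     = 8.57 × 42.6 / 0.69 = 529.104 mg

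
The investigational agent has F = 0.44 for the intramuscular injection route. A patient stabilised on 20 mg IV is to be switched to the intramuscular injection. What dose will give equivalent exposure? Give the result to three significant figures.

D_intramuscular = 45.5 mg

For equal systemic exposure: F × D_ev = D_iv
D_ev = D_iv / F = 20 / 0.44 = 45.4545 mg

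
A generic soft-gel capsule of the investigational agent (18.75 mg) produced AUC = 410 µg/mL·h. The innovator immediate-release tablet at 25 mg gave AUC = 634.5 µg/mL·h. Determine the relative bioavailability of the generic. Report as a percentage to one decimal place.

F_rel = (AUC_test/D_test) / (AUC_ref/D_ref)
      = (410/18.75) / (634.5/25)
      = 21.8667 / 25.38 = 0.8616 = 86.16%

F_rel = 86.2%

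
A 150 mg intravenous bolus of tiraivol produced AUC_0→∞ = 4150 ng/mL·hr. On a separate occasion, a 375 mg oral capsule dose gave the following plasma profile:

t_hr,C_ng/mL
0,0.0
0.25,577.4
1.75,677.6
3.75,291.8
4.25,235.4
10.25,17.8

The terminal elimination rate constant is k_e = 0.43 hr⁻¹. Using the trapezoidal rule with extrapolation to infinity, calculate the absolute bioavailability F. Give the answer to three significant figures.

Trapezoidal AUC_0→10.25 (oral capsule):
  [0→0.25]: (0.0+577.4)/2 × 0.25 = 72.175
  [0.25→1.75]: (577.4+677.6)/2 × 1.5 = 941.25
  [1.75→3.75]: (677.6+291.8)/2 × 2 = 969.4
  [3.75→4.25]: (291.8+235.4)/2 × 0.5 = 131.8
  [4.25→10.25]: (235.4+17.8)/2 × 6 = 759.6
  Sum = 2874.225 ng/mL·hr
Tail: C_last/k_e = 17.8/0.43 = 41.395
AUC_0→∞ (oral capsule) = 2874.225 + 41.395 = 2915.62 ng/mL·hr
F = (AUC_ev/D_ev)/(AUC_iv/D_iv) = (2915.62/375)/(4150/150) = 7.77499/27.6667 = 0.2810

F = 0.281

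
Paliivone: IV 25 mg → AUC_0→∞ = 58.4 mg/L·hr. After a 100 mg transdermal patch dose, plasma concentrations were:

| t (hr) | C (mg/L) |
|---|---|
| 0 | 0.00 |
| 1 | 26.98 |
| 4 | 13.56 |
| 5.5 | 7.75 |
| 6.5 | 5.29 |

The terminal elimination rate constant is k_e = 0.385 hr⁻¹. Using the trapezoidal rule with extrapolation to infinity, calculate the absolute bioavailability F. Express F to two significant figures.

F = 0.47

Trapezoidal AUC_0→6.5 (transdermal patch):
  [0→1]: (0.00+26.98)/2 × 1 = 13.49
  [1→4]: (26.98+13.56)/2 × 3 = 60.81
  [4→5.5]: (13.56+7.75)/2 × 1.5 = 15.9825
  [5.5→6.5]: (7.75+5.29)/2 × 1 = 6.52
  Sum = 96.8025 mg/L·hr
Tail: C_last/k_e = 5.29/0.385 = 13.740
AUC_0→∞ (transdermal patch) = 96.8025 + 13.740 = 110.5425 mg/L·hr
F = (AUC_ev/D_ev)/(AUC_iv/D_iv) = (110.5425/100)/(58.4/25) = 1.105425/2.336 = 0.4732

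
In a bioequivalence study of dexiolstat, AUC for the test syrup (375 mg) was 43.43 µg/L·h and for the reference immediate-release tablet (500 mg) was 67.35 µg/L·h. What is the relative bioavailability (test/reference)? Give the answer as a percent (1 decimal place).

F_rel = 86.0%

F_rel = (AUC_test/D_test) / (AUC_ref/D_ref)
      = (43.43/375) / (67.35/500)
      = 0.115813 / 0.1347 = 0.8598 = 85.98%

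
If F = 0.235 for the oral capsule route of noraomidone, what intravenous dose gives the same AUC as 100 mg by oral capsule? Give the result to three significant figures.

D_iv = 23.5 mg

Systemic exposure from an extravascular dose = F × D_ev, so the equivalent IV dose is F × D_ev.
D_iv = F × D_ev = 0.235 × 100 = 23.5 mg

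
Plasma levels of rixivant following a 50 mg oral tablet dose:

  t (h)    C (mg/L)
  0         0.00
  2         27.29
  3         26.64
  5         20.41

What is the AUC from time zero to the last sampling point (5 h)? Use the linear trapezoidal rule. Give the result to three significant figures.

AUC = 101 mg/L·h

Trapezoidal AUC_0→5:
  [0→2]: (0.00+27.29)/2 × 2 = 27.29
  [2→3]: (27.29+26.64)/2 × 1 = 26.965
  [3→5]: (26.64+20.41)/2 × 2 = 47.05
  Sum = 101.305 mg/L·h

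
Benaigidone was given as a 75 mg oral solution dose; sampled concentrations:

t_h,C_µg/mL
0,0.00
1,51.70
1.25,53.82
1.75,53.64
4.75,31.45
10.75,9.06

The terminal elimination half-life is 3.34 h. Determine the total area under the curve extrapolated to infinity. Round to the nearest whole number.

Trapezoidal AUC_0→10.75:
  [0→1]: (0.00+51.70)/2 × 1 = 25.85
  [1→1.25]: (51.70+53.82)/2 × 0.25 = 13.19
  [1.25→1.75]: (53.82+53.64)/2 × 0.5 = 26.865
  [1.75→4.75]: (53.64+31.45)/2 × 3 = 127.635
  [4.75→10.75]: (31.45+9.06)/2 × 6 = 121.53
  Sum = 315.07 µg/mL·h
k_e = ln2 / t½ = 0.693147 / 3.34 = 0.2075 h^-1
Extrapolated tail: C_last / k_e = 9.06 / 0.2075 = 43.663
AUC_0→∞ = 315.07 + 43.663 = 358.733 µg/mL·h

AUC = 359 µg/mL·h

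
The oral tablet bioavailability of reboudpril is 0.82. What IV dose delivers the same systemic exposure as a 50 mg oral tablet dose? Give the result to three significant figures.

Systemic exposure from an extravascular dose = F × D_ev, so the equivalent IV dose is F × D_ev.
D_iv = F × D_ev = 0.82 × 50 = 41 mg

D_iv = 41.0 mg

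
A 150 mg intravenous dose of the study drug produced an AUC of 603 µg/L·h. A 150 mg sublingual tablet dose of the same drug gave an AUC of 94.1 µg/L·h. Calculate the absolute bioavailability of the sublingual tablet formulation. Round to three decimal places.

F = (AUC_ev / D_ev) / (AUC_iv / D_iv)
  = (94.1/150) / (603/150)
  = 0.627333 / 4.02 = 0.1561

F = 0.156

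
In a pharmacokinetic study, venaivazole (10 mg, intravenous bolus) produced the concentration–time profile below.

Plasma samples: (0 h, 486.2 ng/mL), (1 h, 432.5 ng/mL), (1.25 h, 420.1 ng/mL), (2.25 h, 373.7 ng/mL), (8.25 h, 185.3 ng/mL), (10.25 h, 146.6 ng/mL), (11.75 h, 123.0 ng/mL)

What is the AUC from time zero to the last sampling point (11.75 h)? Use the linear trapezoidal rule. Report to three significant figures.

AUC = 3170 ng/mL·h

Trapezoidal AUC_0→11.75:
  [0→1]: (486.2+432.5)/2 × 1 = 459.35
  [1→1.25]: (432.5+420.1)/2 × 0.25 = 106.575
  [1.25→2.25]: (420.1+373.7)/2 × 1 = 396.9
  [2.25→8.25]: (373.7+185.3)/2 × 6 = 1677.0
  [8.25→10.25]: (185.3+146.6)/2 × 2 = 331.9
  [10.25→11.75]: (146.6+123.0)/2 × 1.5 = 202.2
  Sum = 3173.925 ng/mL·h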